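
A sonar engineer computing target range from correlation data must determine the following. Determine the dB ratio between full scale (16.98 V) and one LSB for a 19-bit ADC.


Dynamic range from full-scale to LSB:
V_min = V_max / 2^bits = 16.98 / 2^19
DR = 20 * log10(V_max / V_min)
   = 20 * log10(2^19)
   = 20 * 19 * log10(2)
   = 114.39 dB

114.39 dB


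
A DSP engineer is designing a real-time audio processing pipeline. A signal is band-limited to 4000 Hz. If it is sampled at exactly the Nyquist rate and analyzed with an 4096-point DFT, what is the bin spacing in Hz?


Step 1 — Nyquist sampling rate:
fs = 2 * fmax = 2 * 4000 = 8000 Hz

Step 2 — DFT bin spacing:
df = fs / N = 8000 / 4096 = 1.9531 Hz

1.9531 Hz


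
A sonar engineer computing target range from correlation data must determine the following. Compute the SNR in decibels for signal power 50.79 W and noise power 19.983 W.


SNR in decibels:
SNR = 10 * log10(Ps / Pn)
    = 10 * log10(50.79 / 19.983)
    = 10 * log10(2.5417)
    = 10 * 0.4051
    = 4.05 dB

4.05 dB


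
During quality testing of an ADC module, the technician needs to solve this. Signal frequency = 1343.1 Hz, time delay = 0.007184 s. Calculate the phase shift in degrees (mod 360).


Phase shift from frequency and time delay:
phi = 360 * f * t_delay
    = 360 * 1343.1 * 0.007184
    = 3473.58 degrees
    mod 360 = 233.58 degrees

233.58 degrees


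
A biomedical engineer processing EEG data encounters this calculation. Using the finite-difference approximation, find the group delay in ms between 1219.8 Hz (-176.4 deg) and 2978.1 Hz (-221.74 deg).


Group delay from phase difference:
tau = -d(phi)/d(omega)
d(phi) = -45.34 deg = -0.791332 rad
d(omega) = 2*pi*(2978.1 - 1219.8) = 11047.7247 rad/s
tau = -(-0.791332) / 11047.7247
    = 0.0716 ms

0.0716 ms


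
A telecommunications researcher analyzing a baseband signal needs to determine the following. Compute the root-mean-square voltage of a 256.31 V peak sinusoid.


RMS voltage for a sinusoidal waveform:
V_rms = V_peak / sqrt(2)
      = 256.31 / 1.414214
      = 181.239 V

181.239 V


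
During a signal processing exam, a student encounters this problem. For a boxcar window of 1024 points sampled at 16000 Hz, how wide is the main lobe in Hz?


Main lobe width for a rectangular window:
Width = 2 * fs / N
      = 2 * 16000 / 1024
      = 32000 / 1024
      = 31.25 Hz

31.25 Hz


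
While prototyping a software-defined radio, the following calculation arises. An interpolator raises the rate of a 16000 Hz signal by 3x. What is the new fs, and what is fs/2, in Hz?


Step 1 — output sample rate after interpolation by L:
fs_out = L * fs_in = 3 * 16000 = 48000 Hz

Step 2 — Nyquist frequency of the output stream:
f_Nyq = fs_out / 2 = 48000 / 2 = 24000.0 Hz

fs_out = 48000 Hz; f_Nyquist = 24000.0 Hz


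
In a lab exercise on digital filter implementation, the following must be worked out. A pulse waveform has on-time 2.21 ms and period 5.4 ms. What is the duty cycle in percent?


Duty cycle as a percentage:
DC = (t_on / T) * 100
   = (2.21 / 5.4) * 100
   = 0.409259 * 100
   = 40.93 %

40.93 %


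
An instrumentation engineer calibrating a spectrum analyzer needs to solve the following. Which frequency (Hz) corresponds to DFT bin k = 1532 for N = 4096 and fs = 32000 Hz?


Frequency of DFT bin k:
f_k = k * fs / N
    = 1532 * 32000 / 4096
    = 49024000 / 4096
    = 11968.75 Hz

11968.75 Hz


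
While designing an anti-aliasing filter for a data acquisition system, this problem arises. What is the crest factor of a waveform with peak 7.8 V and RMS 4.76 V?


Crest factor is the ratio of peak to RMS:
CF = V_peak / V_rms
   = 7.8 / 4.76
   = 1.6387

1.6387


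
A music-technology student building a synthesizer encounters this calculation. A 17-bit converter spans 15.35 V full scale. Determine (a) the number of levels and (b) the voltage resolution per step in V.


Step 1 — number of quantization levels:
L = 2^N = 2^17 = 131072

Step 2 — LSB step size:
delta = Vfs / L
      = 15.35 / 131072
      = 0.00011711 V

Levels = 131072; step size = 0.00011711 V


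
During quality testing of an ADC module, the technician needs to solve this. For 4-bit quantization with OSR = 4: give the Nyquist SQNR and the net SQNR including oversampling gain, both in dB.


Step 1 — baseline SQNR at Nyquist:
SQNR_base = 6.02*N + 1.76
          = 6.02*4 + 1.76
          = 25.84 dB

Step 2 — oversampling processing gain:
G = 10*log10(OSR) = 10*log10(4) = 6.02 dB

Step 3 — total:
SQNR_total = 25.84 + 6.02 = 31.86 dB

Base SQNR = 25.84 dB; oversampled SQNR = 31.86 dB


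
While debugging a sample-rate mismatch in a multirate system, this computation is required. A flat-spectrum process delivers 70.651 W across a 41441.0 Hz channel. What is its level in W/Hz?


Power spectral density:
PSD = P / BW
    = 70.651 / 41441.0
    = 0.00170486 W/Hz

0.00170486 W/Hz


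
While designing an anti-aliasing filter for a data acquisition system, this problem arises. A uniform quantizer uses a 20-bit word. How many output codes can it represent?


Number of quantization levels = 2^N
= 2^20
= 1048576

1048576


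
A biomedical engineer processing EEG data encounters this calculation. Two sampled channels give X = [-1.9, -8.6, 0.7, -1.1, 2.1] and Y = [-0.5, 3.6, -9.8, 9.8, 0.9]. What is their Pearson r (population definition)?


Pearson correlation coefficient (population):
r = cov(X,Y) / (std(X) * std(Y))
Mean X = -1.76, Mean Y = 0.8
Cov(X,Y) = -7.744
Std(X) = 3.69302, Std(Y) = 6.370243
r = -0.3292

-0.3292


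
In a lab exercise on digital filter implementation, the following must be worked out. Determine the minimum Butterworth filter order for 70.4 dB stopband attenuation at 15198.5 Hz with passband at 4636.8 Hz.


Butterworth filter order formula:
n = log10(10^(A/10) - 1) / (2 * log10(f_stop/f_pass))
10^(70.4/10) - 1 = 10964780.9614
f_stop/f_pass = 15198.5 / 4636.8 = 3.2778
n = 6.8272 -> ceil = 7

7


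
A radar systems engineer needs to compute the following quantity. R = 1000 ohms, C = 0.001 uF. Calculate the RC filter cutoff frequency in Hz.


Cutoff frequency of a first-order RC filter:
fc = 1 / (2 * pi * R * C)
C = 0.001 uF = 1e-09 F
fc = 1 / (2 * pi * 1000 * 1e-09)
   = 1 / 6.2831853071796e-06
   = 159154.943092 Hz

159154.943092 Hz


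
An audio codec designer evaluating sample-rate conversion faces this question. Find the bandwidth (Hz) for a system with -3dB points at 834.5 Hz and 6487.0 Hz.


Bandwidth is the difference of -3dB frequencies:
BW = f_high - f_low
   = 6487.0 - 834.5
   = 5652.5 Hz

5652.5 Hz


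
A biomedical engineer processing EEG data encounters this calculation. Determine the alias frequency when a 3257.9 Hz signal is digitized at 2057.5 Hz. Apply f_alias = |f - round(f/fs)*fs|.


Compute the nearest integer multiple of fs to the signal:
n = round(3257.9 / 2057.5) = 2
f_alias = |3257.9 - 2 * 2057.5|
        = |3257.9 - 4115.0|
        = 857.1 Hz

857.1


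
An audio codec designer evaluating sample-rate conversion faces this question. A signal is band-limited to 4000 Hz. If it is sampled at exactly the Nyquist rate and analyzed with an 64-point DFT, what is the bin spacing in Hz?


Step 1 — Nyquist sampling rate:
fs = 2 * fmax = 2 * 4000 = 8000 Hz

Step 2 — DFT bin spacing:
df = fs / N = 8000 / 64 = 125.0 Hz

125.0 Hz


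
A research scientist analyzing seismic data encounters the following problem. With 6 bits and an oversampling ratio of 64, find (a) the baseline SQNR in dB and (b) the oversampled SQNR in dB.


Step 1 — baseline SQNR at Nyquist:
SQNR_base = 6.02*N + 1.76
          = 6.02*6 + 1.76
          = 37.88 dB

Step 2 — oversampling processing gain:
G = 10*log10(OSR) = 10*log10(64) = 18.06 dB

Step 3 — total:
SQNR_total = 37.88 + 18.06 = 55.94 dB

Base SQNR = 37.88 dB; oversampled SQNR = 55.94 dB


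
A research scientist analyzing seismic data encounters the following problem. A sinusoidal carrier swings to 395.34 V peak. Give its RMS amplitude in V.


RMS voltage for a sinusoidal waveform:
V_rms = V_peak / sqrt(2)
      = 395.34 / 1.414214
      = 279.548 V

279.548 V


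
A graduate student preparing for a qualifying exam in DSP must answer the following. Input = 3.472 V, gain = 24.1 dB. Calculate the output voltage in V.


Output voltage from dB gain:
V_out = V_in * 10^(gain_dB / 20)
      = 3.472 * 10^(24.1 / 20)
      = 3.472 * 16.032454
      = 55.6647 V

55.6647 V


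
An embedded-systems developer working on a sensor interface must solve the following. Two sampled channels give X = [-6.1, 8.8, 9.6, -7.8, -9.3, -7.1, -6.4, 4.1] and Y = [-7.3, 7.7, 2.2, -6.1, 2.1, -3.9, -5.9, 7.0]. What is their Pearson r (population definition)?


Pearson correlation coefficient (population):
r = cov(X,Y) / (std(X) * std(Y))
Mean X = -1.775, Mean Y = -0.525
Cov(X,Y) = 31.019375
Std(X) = 7.391845, Std(Y) = 5.655252
r = 0.742

0.742


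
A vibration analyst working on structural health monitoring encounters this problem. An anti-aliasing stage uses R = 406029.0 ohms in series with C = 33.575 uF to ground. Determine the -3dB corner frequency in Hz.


Cutoff frequency of a first-order RC filter:
fc = 1 / (2 * pi * R * C)
C = 33.575 uF = 3.3575e-05 F
fc = 1 / (2 * pi * 406029.0 * 3.3575e-05)
   = 1 / 85.655044136007
   = 0.011675 Hz

0.011675 Hz


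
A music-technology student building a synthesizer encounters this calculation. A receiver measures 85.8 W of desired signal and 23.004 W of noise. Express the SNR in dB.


SNR in decibels:
SNR = 10 * log10(Ps / Pn)
    = 10 * log10(85.8 / 23.004)
    = 10 * log10(3.7298)
    = 10 * 0.5717
    = 5.72 dB

5.72 dB


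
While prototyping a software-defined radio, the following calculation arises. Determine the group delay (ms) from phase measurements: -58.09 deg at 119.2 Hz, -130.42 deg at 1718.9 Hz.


Group delay from phase difference:
tau = -d(phi)/d(omega)
d(phi) = -72.33 deg = -1.262397 rad
d(omega) = 2*pi*(1718.9 - 119.2) = 10051.2115 rad/s
tau = -(-1.262397) / 10051.2115
    = 0.1256 ms

0.1256 ms


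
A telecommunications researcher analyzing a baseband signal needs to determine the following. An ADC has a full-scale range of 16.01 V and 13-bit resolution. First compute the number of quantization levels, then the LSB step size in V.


Step 1 — number of quantization levels:
L = 2^N = 2^13 = 8192

Step 2 — LSB step size:
delta = Vfs / L
      = 16.01 / 8192
      = 0.00195435 V

Levels = 8192; step size = 0.00195435 V


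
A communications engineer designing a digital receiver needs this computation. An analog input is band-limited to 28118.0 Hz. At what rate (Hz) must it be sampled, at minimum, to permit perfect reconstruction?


The Nyquist rate is twice the maximum frequency component.
fs_min = 2 * fmax
      = 2 * 28118.0
      = 56236.0 Hz

56236.0


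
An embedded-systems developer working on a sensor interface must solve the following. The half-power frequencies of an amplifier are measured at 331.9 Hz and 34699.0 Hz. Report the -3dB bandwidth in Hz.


Bandwidth is the difference of -3dB frequencies:
BW = f_high - f_low
   = 34699.0 - 331.9
   = 34367.1 Hz

34367.1 Hz


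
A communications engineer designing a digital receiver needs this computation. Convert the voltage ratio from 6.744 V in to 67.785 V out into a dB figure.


Voltage gain in dB:
G = 20 * log10(Vout / Vin)
  = 20 * log10(67.785 / 6.744)
  = 20 * log10(10.051157)
  = 20 * 1.002216
  = 20.04 dB

20.04 dB


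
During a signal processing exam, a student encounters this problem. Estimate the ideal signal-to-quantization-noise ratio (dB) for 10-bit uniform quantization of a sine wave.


Theoretical SNR for a full-scale sinusoid:
SNR = 6.02 * N + 1.76
    = 6.02 * 10 + 1.76
    = 60.2 + 1.76
    = 61.96 dB

61.96 dB


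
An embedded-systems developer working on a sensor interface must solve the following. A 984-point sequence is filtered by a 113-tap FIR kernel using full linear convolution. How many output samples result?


Linear convolution output length:
L = N + M - 1
  = 984 + 113 - 1
  = 1096 samples

1096


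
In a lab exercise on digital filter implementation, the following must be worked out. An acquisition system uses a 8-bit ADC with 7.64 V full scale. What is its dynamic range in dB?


Dynamic range from full-scale to LSB:
V_min = V_max / 2^bits = 7.64 / 2^8
DR = 20 * log10(V_max / V_min)
   = 20 * log10(2^8)
   = 20 * 8 * log10(2)
   = 48.16 dB

48.16 dB


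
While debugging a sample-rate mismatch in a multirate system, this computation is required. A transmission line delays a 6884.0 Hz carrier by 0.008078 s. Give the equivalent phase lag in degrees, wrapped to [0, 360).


Phase shift from frequency and time delay:
phi = 360 * f * t_delay
    = 360 * 6884.0 * 0.008078
    = 20019.22 degrees
    mod 360 = 219.22 degrees

219.22 degrees


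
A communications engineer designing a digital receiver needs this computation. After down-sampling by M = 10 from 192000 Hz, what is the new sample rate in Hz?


Decimation reduces the sample rate:
fs_out = fs_in / M
       = 192000 / 10
       = 19200.0 Hz

19200.0 Hz


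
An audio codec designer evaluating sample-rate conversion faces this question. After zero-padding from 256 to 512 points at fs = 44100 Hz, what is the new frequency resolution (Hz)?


Frequency resolution after zero-padding:
N_padded = 256 * 2 = 512
df = fs / N_padded
   = 44100 / 512
   = 86.1328 Hz

86.1328 Hz


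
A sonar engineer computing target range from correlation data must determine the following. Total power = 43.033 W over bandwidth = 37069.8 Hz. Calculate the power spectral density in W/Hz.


Power spectral density:
PSD = P / BW
    = 43.033 / 37069.8
    = 0.00116086 W/Hz

0.00116086 W/Hz


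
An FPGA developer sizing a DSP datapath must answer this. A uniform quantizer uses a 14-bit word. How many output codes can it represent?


Number of quantization levels = 2^N
= 2^14
= 16384

16384


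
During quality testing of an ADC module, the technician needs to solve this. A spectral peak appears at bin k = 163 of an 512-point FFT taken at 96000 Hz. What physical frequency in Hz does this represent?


Frequency of DFT bin k:
f_k = k * fs / N
    = 163 * 96000 / 512
    = 15648000 / 512
    = 30562.5 Hz

30562.5 Hz


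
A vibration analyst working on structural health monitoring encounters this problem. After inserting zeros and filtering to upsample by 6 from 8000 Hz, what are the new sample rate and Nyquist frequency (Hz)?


Step 1 — output sample rate after interpolation by L:
fs_out = L * fs_in = 6 * 8000 = 48000 Hz

Step 2 — Nyquist frequency of the output stream:
f_Nyq = fs_out / 2 = 48000 / 2 = 24000.0 Hz

fs_out = 48000 Hz; f_Nyquist = 24000.0 Hz


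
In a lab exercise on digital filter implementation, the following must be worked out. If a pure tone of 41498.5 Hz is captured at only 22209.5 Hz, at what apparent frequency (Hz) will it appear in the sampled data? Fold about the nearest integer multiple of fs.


Compute the nearest integer multiple of fs to the signal:
n = round(41498.5 / 22209.5) = 2
f_alias = |41498.5 - 2 * 22209.5|
        = |41498.5 - 44419.0|
        = 2920.5 Hz

2920.5


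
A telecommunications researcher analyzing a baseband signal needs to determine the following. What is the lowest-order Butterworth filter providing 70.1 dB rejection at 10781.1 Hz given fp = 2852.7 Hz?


Butterworth filter order formula:
n = log10(10^(A/10) - 1) / (2 * log10(f_stop/f_pass))
10^(70.1/10) - 1 = 10232928.9228
f_stop/f_pass = 10781.1 / 2852.7 = 3.7793
n = 6.0702 -> ceil = 7

7


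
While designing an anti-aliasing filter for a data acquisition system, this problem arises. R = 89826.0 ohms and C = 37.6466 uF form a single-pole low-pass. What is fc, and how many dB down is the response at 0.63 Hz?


Step 1 — cutoff frequency:
fc = 1 / (2*pi*R*C)
C = 37.6466 uF = 3.76466e-05 F
fc = 1 / (2*pi*89826.0*3.76466e-05)
   = 0.0470644 Hz

Step 2 — magnitude at f = 0.63 Hz:
|H(f)| = 1 / sqrt(1 + (f/fc)^2)
f/fc = 0.63 / 0.0470644 = 13.385914
|H| = 1 / sqrt(1 + 179.182694) = 0.0744978
|H|_dB = 20*log10(0.0744978) = -22.56 dB

fc = 0.0470644 Hz; |H(0.63 Hz)| = -22.56 dB


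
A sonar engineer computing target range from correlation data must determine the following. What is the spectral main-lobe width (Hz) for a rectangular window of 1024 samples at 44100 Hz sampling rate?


Main lobe width for a rectangular window:
Width = 2 * fs / N
      = 2 * 44100 / 1024
      = 88200 / 1024
      = 86.133 Hz

86.133 Hz


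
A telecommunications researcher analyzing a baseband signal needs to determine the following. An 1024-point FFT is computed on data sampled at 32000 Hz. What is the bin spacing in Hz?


DFT frequency resolution:
df = fs / N
   = 32000 / 1024
   = 31.25 Hz

31.25 Hz


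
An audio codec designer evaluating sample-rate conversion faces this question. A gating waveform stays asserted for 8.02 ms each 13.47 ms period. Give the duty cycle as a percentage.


Duty cycle as a percentage:
DC = (t_on / T) * 100
   = (8.02 / 13.47) * 100
   = 0.595397 * 100
   = 59.54 %

59.54 %


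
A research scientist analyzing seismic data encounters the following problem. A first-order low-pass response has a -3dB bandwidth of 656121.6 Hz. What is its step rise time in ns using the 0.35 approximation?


Rise time from bandwidth relationship:
tr = 0.35 / BW
   = 0.35 / 656121.6
   = 5.334377042e-07 s
   = 533.4377 ns

533.4377 ns


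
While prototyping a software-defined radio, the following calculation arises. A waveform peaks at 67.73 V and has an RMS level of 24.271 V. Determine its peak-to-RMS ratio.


Crest factor is the ratio of peak to RMS:
CF = V_peak / V_rms
   = 67.73 / 24.271
   = 2.7906

2.7906


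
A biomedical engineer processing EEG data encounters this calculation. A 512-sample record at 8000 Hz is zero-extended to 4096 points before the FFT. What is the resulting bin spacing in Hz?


Frequency resolution after zero-padding:
N_padded = 512 * 8 = 4096
df = fs / N_padded
   = 8000 / 4096
   = 1.9531 Hz

1.9531 Hz


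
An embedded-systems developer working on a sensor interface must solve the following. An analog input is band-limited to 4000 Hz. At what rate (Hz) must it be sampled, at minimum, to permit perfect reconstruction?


The Nyquist rate is twice the maximum frequency component.
fs_min = 2 * fmax
      = 2 * 4000
      = 8000 Hz

8000


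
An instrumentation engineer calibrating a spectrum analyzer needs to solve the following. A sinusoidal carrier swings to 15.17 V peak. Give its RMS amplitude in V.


RMS voltage for a sinusoidal waveform:
V_rms = V_peak / sqrt(2)
      = 15.17 / 1.414214
      = 10.727 V

10.727 V


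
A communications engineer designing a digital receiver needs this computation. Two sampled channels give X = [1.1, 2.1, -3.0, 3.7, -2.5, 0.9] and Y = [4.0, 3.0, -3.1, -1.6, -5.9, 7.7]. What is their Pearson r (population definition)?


Pearson correlation coefficient (population):
r = cov(X,Y) / (std(X) * std(Y))
Mean X = 0.3833, Mean Y = 0.6833
Cov(X,Y) = 5.698056
Std(X) = 2.39751, Std(Y) = 4.627244
r = 0.5136

0.5136


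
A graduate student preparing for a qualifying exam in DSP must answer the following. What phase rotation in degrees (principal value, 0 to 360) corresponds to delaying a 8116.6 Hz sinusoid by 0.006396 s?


Phase shift from frequency and time delay:
phi = 360 * f * t_delay
    = 360 * 8116.6 * 0.006396
    = 18688.96 degrees
    mod 360 = 328.96 degrees

328.96 degrees


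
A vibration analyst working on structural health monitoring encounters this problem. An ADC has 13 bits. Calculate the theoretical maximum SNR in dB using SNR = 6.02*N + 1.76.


Theoretical SNR for a full-scale sinusoid:
SNR = 6.02 * N + 1.76
    = 6.02 * 13 + 1.76
    = 78.26 + 1.76
    = 80.02 dB

80.02 dB


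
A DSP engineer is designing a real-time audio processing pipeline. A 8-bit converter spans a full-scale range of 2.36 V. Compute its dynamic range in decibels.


Dynamic range from full-scale to LSB:
V_min = V_max / 2^bits = 2.36 / 2^8
DR = 20 * log10(V_max / V_min)
   = 20 * log10(2^8)
   = 20 * 8 * log10(2)
   = 48.16 dB

48.16 dB


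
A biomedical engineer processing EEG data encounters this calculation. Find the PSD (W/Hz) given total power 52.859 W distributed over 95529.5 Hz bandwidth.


Power spectral density:
PSD = P / BW
    = 52.859 / 95529.5
    = 0.00055333 W/Hz

0.00055333 W/Hz


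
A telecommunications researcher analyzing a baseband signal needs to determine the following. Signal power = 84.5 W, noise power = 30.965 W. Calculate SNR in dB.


SNR in decibels:
SNR = 10 * log10(Ps / Pn)
    = 10 * log10(84.5 / 30.965)
    = 10 * log10(2.7289)
    = 10 * 0.436
    = 4.36 dB

4.36 dB


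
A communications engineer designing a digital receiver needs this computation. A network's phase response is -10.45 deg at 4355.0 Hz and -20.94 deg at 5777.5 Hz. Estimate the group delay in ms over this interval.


Group delay from phase difference:
tau = -d(phi)/d(omega)
d(phi) = -10.49 deg = -0.183085 rad
d(omega) = 2*pi*(5777.5 - 4355.0) = 8937.8311 rad/s
tau = -(-0.183085) / 8937.8311
    = 0.0205 ms

0.0205 ms


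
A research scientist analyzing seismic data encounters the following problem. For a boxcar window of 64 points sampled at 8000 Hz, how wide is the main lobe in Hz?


Main lobe width for a rectangular window:
Width = 2 * fs / N
      = 2 * 8000 / 64
      = 16000 / 64
      = 250.0 Hz

250.0 Hz


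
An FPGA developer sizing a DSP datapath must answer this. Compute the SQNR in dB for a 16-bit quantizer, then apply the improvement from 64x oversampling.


Step 1 — baseline SQNR at Nyquist:
SQNR_base = 6.02*N + 1.76
          = 6.02*16 + 1.76
          = 98.08 dB

Step 2 — oversampling processing gain:
G = 10*log10(OSR) = 10*log10(64) = 18.06 dB

Step 3 — total:
SQNR_total = 98.08 + 18.06 = 116.14 dB

Base SQNR = 98.08 dB; oversampled SQNR = 116.14 dB


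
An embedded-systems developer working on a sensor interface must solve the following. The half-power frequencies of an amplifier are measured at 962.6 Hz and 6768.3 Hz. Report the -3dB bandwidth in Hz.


Bandwidth is the difference of -3dB frequencies:
BW = f_high - f_low
   = 6768.3 - 962.6
   = 5805.7 Hz

5805.7 Hz


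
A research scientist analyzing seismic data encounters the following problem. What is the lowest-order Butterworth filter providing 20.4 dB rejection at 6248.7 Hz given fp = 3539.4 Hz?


Butterworth filter order formula:
n = log10(10^(A/10) - 1) / (2 * log10(f_stop/f_pass))
10^(20.4/10) - 1 = 108.6478
f_stop/f_pass = 6248.7 / 3539.4 = 1.7655
n = 4.1238 -> ceil = 5

5


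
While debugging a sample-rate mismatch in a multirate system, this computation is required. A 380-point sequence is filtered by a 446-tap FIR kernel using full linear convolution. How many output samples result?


Linear convolution output length:
L = N + M - 1
  = 380 + 446 - 1
  = 825 samples

825


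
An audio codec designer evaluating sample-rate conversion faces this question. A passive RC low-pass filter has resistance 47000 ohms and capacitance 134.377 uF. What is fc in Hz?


Cutoff frequency of a first-order RC filter:
fc = 1 / (2 * pi * R * C)
C = 134.377 uF = 0.000134377 F
fc = 1 / (2 * pi * 47000 * 0.000134377)
   = 1 / 39.682832825075
   = 0.0252 Hz

0.0252 Hz


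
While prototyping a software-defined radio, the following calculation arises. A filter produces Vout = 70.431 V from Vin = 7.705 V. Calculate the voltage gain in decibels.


Voltage gain in dB:
G = 20 * log10(Vout / Vin)
  = 20 * log10(70.431 / 7.705)
  = 20 * log10(9.140947)
  = 20 * 0.960991
  = 19.22 dB

19.22 dB


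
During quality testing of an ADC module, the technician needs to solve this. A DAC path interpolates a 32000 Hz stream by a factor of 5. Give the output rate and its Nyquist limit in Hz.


Step 1 — output sample rate after interpolation by L:
fs_out = L * fs_in = 5 * 32000 = 160000 Hz

Step 2 — Nyquist frequency of the output stream:
f_Nyq = fs_out / 2 = 160000 / 2 = 80000.0 Hz

fs_out = 160000 Hz; f_Nyquist = 80000.0 Hz


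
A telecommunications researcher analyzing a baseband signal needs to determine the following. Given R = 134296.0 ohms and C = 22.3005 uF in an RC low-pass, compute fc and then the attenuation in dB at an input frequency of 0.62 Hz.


Step 1 — cutoff frequency:
fc = 1 / (2*pi*R*C)
C = 22.3005 uF = 2.23005e-05 F
fc = 1 / (2*pi*134296.0*2.23005e-05)
   = 0.0531426 Hz

Step 2 — magnitude at f = 0.62 Hz:
|H(f)| = 1 / sqrt(1 + (f/fc)^2)
f/fc = 0.62 / 0.0531426 = 11.666723
|H| = 1 / sqrt(1 + 136.112426) = 0.0854007
|H|_dB = 20*log10(0.0854007) = -21.37 dB

fc = 0.0531426 Hz; |H(0.62 Hz)| = -21.37 dB


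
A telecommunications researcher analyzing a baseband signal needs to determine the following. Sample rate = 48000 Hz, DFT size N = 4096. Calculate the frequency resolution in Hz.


DFT frequency resolution:
df = fs / N
   = 48000 / 4096
   = 11.7188 Hz

11.7188 Hz


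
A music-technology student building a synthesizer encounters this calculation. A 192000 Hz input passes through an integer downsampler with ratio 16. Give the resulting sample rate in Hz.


Decimation reduces the sample rate:
fs_out = fs_in / M
       = 192000 / 16
       = 12000.0 Hz

12000.0 Hz


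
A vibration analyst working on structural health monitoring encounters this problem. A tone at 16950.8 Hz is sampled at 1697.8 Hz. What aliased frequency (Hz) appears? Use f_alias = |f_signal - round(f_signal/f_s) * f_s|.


Compute the nearest integer multiple of fs to the signal:
n = round(16950.8 / 1697.8) = 10
f_alias = |16950.8 - 10 * 1697.8|
        = |16950.8 - 16978.0|
        = 27.2 Hz

27.2


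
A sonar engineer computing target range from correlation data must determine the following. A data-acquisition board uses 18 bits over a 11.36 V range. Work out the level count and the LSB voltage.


Step 1 — number of quantization levels:
L = 2^N = 2^18 = 262144

Step 2 — LSB step size:
delta = Vfs / L
      = 11.36 / 262144
      = 4.333e-05 V

Levels = 262144; step size = 4.333e-05 V


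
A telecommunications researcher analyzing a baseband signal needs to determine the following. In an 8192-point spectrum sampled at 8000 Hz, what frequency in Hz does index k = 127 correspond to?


Frequency of DFT bin k:
f_k = k * fs / N
    = 127 * 8000 / 8192
    = 1016000 / 8192
    = 124.023 Hz

124.023 Hz


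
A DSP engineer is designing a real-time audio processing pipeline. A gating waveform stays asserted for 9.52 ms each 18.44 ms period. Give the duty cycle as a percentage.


Duty cycle as a percentage:
DC = (t_on / T) * 100
   = (9.52 / 18.44) * 100
   = 0.516269 * 100
   = 51.63 %

51.63 %


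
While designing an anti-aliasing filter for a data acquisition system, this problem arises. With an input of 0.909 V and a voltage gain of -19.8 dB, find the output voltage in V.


Output voltage from dB gain:
V_out = V_in * 10^(gain_dB / 20)
      = 0.909 * 10^(-19.8 / 20)
      = 0.909 * 0.102329
      = 0.093 V

0.093 V


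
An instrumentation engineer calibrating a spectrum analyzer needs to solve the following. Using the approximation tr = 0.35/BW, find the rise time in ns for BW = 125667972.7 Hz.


Rise time from bandwidth relationship:
tr = 0.35 / BW
   = 0.35 / 125667972.7
   = 2.785116943e-09 s
   = 2.7851 ns

2.7851 ns


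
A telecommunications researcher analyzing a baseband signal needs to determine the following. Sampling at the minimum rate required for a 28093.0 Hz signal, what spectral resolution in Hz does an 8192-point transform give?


Step 1 — Nyquist sampling rate:
fs = 2 * fmax = 2 * 28093.0 = 56186.0 Hz

Step 2 — DFT bin spacing:
df = fs / N = 56186.0 / 8192 = 6.8586 Hz

6.8586 Hz


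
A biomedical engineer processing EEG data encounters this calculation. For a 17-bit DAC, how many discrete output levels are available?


Number of quantization levels = 2^N
= 2^17
= 131072

131072


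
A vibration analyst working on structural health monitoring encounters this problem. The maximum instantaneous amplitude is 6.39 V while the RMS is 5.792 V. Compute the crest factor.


Crest factor is the ratio of peak to RMS:
CF = V_peak / V_rms
   = 6.39 / 5.792
   = 1.1032

1.1032


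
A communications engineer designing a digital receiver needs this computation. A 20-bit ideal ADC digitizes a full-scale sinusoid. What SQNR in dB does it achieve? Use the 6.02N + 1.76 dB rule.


Theoretical SNR for a full-scale sinusoid:
SNR = 6.02 * N + 1.76
    = 6.02 * 20 + 1.76
    = 120.4 + 1.76
    = 122.16 dB

122.16 dB


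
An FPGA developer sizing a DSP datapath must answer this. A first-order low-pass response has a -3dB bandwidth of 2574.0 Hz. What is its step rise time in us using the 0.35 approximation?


Rise time from bandwidth relationship:
tr = 0.35 / BW
   = 0.35 / 2574.0
   = 0.000135975136 s
   = 135.9751 us

135.9751 us


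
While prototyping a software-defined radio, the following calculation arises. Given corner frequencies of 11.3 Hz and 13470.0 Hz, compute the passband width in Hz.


Bandwidth is the difference of -3dB frequencies:
BW = f_high - f_low
   = 13470.0 - 11.3
   = 13458.7 Hz

13458.7 Hz


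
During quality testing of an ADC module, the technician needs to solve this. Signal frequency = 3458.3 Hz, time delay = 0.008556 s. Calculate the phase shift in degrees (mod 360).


Phase shift from frequency and time delay:
phi = 360 * f * t_delay
    = 360 * 3458.3 * 0.008556
    = 10652.12 degrees
    mod 360 = 212.12 degrees

212.12 degrees


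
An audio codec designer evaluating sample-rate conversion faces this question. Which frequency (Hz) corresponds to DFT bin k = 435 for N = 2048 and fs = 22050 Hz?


Frequency of DFT bin k:
f_k = k * fs / N
    = 435 * 22050 / 2048
    = 9591750 / 2048
    = 4683.472 Hz

4683.472 Hz


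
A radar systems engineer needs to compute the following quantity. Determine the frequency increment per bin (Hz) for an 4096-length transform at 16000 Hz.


DFT frequency resolution:
df = fs / N
   = 16000 / 4096
   = 3.9062 Hz

3.9062 Hz


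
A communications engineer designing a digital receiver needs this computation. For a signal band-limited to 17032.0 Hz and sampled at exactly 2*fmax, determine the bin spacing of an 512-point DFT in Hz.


Step 1 — Nyquist sampling rate:
fs = 2 * fmax = 2 * 17032.0 = 34064.0 Hz

Step 2 — DFT bin spacing:
df = fs / N = 34064.0 / 512 = 66.5312 Hz

66.5312 Hz


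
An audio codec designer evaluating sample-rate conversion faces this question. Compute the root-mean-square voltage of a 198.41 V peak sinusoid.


RMS voltage for a sinusoidal waveform:
V_rms = V_peak / sqrt(2)
      = 198.41 / 1.414214
      = 140.297 V

140.297 V


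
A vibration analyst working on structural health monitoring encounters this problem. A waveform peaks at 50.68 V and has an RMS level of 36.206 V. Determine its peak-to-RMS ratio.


Crest factor is the ratio of peak to RMS:
CF = V_peak / V_rms
   = 50.68 / 36.206
   = 1.3998

1.3998


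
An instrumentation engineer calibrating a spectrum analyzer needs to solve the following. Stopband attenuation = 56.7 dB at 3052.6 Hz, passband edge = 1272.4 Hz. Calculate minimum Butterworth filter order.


Butterworth filter order formula:
n = log10(10^(A/10) - 1) / (2 * log10(f_stop/f_pass))
10^(56.7/10) - 1 = 467734.1413
f_stop/f_pass = 3052.6 / 1272.4 = 2.3991
n = 7.4596 -> ceil = 8

8


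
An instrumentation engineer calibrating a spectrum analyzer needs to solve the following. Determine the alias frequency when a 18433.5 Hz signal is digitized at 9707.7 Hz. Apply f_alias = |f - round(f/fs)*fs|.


Compute the nearest integer multiple of fs to the signal:
n = round(18433.5 / 9707.7) = 2
f_alias = |18433.5 - 2 * 9707.7|
        = |18433.5 - 19415.4|
        = 981.9 Hz

981.9


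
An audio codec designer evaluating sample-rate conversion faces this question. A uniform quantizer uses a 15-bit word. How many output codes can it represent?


Number of quantization levels = 2^N
= 2^15
= 32768

32768


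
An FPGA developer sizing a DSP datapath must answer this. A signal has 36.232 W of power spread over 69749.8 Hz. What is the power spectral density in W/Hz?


Power spectral density:
PSD = P / BW
    = 36.232 / 69749.8
    = 0.00051946 W/Hz

0.00051946 W/Hz


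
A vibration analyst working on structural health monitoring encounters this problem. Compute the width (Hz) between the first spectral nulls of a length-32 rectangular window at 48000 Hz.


Main lobe width for a rectangular window:
Width = 2 * fs / N
      = 2 * 48000 / 32
      = 96000 / 32
      = 3000.0 Hz

3000.0 Hz


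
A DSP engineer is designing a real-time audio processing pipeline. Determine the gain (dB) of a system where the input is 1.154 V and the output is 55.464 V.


Voltage gain in dB:
G = 20 * log10(Vout / Vin)
  = 20 * log10(55.464 / 1.154)
  = 20 * log10(48.062392)
  = 20 * 1.681805
  = 33.64 dB

33.64 dB


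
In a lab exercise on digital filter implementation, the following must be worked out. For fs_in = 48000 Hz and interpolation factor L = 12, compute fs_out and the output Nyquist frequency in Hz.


Step 1 — output sample rate after interpolation by L:
fs_out = L * fs_in = 12 * 48000 = 576000 Hz

Step 2 — Nyquist frequency of the output stream:
f_Nyq = fs_out / 2 = 576000 / 2 = 288000.0 Hz

fs_out = 576000 Hz; f_Nyquist = 288000.0 Hz


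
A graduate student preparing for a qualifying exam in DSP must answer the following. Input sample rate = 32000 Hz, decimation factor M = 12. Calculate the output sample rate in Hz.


Decimation reduces the sample rate:
fs_out = fs_in / M
       = 32000 / 12
       = 2666.6667 Hz

2666.6667 Hz


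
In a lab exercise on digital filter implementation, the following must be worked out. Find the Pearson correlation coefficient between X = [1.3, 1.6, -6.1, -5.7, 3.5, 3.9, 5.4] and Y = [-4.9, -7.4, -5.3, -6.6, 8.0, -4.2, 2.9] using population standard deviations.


Pearson correlation coefficient (population):
r = cov(X,Y) / (std(X) * std(Y))
Mean X = 0.5571, Mean Y = -2.5
Cov(X,Y) = 12.681429
Std(X) = 4.282809, Std(Y) = 5.301213
r = 0.5586

0.5586


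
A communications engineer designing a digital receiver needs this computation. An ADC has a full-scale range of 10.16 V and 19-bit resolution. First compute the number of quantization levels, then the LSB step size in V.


Step 1 — number of quantization levels:
L = 2^N = 2^19 = 524288

Step 2 — LSB step size:
delta = Vfs / L
      = 10.16 / 524288
      = 1.938e-05 V

Levels = 524288; step size = 1.938e-05 V


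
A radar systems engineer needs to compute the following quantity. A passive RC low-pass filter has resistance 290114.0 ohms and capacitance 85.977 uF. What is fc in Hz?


Cutoff frequency of a first-order RC filter:
fc = 1 / (2 * pi * R * C)
C = 85.977 uF = 8.5977e-05 F
fc = 1 / (2 * pi * 290114.0 * 8.5977e-05)
   = 1 / 156.7223165893
   = 0.006381 Hz

0.006381 Hz


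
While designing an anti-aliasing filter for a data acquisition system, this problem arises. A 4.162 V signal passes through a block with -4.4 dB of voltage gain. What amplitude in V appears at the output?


Output voltage from dB gain:
V_out = V_in * 10^(gain_dB / 20)
      = 4.162 * 10^(-4.4 / 20)
      = 4.162 * 0.60256
      = 2.5079 V

2.5079 V


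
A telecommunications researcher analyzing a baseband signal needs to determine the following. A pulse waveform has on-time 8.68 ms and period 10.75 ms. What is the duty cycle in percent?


Duty cycle as a percentage:
DC = (t_on / T) * 100
   = (8.68 / 10.75) * 100
   = 0.807442 * 100
   = 80.74 %

80.74 %


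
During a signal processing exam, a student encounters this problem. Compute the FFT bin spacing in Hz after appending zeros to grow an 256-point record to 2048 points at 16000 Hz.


Frequency resolution after zero-padding:
N_padded = 256 * 8 = 2048
df = fs / N_padded
   = 16000 / 2048
   = 7.8125 Hz

7.8125 Hz


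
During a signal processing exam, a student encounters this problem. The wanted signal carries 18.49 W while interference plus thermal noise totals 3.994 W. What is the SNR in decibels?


SNR in decibels:
SNR = 10 * log10(Ps / Pn)
    = 10 * log10(18.49 / 3.994)
    = 10 * log10(4.6294)
    = 10 * 0.6655
    = 6.66 dB

6.66 dB


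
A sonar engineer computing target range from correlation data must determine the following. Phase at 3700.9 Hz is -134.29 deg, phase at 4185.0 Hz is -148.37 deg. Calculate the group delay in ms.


Group delay from phase difference:
tau = -d(phi)/d(omega)
d(phi) = -14.08 deg = -0.245742 rad
d(omega) = 2*pi*(4185.0 - 3700.9) = 3041.69 rad/s
tau = -(-0.245742) / 3041.69
    = 0.0808 ms

0.0808 ms


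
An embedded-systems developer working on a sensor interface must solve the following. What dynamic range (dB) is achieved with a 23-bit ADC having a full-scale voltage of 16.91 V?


Dynamic range from full-scale to LSB:
V_min = V_max / 2^bits = 16.91 / 2^23
DR = 20 * log10(V_max / V_min)
   = 20 * log10(2^23)
   = 20 * 23 * log10(2)
   = 138.47 dB

138.47 dB


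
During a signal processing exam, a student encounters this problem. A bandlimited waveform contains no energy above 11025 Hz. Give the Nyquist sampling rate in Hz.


The Nyquist rate is twice the maximum frequency component.
fs_min = 2 * fmax
      = 2 * 11025
      = 22050 Hz

22050


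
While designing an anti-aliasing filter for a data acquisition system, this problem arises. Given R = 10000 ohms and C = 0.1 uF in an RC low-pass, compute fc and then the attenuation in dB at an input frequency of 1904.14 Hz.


Step 1 — cutoff frequency:
fc = 1 / (2*pi*R*C)
C = 0.1 uF = 1e-07 F
fc = 1 / (2*pi*10000*1e-07)
   = 159.155 Hz

Step 2 — magnitude at f = 1904.14 Hz:
|H(f)| = 1 / sqrt(1 + (f/fc)^2)
f/fc = 1904.14 / 159.155 = 11.96406
|H| = 1 / sqrt(1 + 143.138732) = 0.0832932
|H|_dB = 20*log10(0.0832932) = -21.59 dB

fc = 159.155 Hz; |H(1904.14 Hz)| = -21.59 dB


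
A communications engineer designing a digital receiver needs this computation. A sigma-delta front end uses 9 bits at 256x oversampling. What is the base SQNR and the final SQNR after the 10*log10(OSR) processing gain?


Step 1 — baseline SQNR at Nyquist:
SQNR_base = 6.02*N + 1.76
          = 6.02*9 + 1.76
          = 55.94 dB

Step 2 — oversampling processing gain:
G = 10*log10(OSR) = 10*log10(256) = 24.08 dB

Step 3 — total:
SQNR_total = 55.94 + 24.08 = 80.02 dB

Base SQNR = 55.94 dB; oversampled SQNR = 80.02 dB


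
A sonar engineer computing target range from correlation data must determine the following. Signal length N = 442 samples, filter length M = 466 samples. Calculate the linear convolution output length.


Linear convolution output length:
L = N + M - 1
  = 442 + 466 - 1
  = 907 samples

907


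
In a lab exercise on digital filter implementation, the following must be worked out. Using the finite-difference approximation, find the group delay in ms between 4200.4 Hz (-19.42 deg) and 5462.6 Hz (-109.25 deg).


Group delay from phase difference:
tau = -d(phi)/d(omega)
d(phi) = -89.83 deg = -1.567829 rad
d(omega) = 2*pi*(5462.6 - 4200.4) = 7930.6365 rad/s
tau = -(-1.567829) / 7930.6365
    = 0.1977 ms

0.1977 ms


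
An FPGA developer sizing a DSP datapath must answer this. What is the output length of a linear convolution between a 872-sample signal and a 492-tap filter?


Linear convolution output length:
L = N + M - 1
  = 872 + 492 - 1
  = 1363 samples

1363


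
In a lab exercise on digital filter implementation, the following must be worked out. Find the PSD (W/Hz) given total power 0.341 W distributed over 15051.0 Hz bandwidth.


Power spectral density:
PSD = P / BW
    = 0.341 / 15051.0
    = 2.266e-05 W/Hz

2.266e-05 W/Hz
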